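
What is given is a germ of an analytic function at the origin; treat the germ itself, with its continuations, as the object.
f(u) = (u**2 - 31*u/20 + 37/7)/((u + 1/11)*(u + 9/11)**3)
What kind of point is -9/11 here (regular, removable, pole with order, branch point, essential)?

The point is a pole of order 3.

The denominator factor u + 9/11 vanishes at -9/11 and appears to the power 3; the numerator there equals 122363/16940, nonzero, and no other factor vanishes.
Hence a pole whose order is the multiplicity, 3.


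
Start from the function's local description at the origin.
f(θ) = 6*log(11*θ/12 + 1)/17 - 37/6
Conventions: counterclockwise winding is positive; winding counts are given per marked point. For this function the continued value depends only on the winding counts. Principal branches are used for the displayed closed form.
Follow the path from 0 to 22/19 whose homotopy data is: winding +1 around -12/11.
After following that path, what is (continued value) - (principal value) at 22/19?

Continued minus principal equals (12/17)*pi*i.

The rational part is single-valued and drops out of the difference; each branch term changes only by its own monodromy.
(6/17)*log(1 - θ/(-12/11)): each positive loop around -12/11 adds 2*pi*i to the log, so winding +1 contributes (6/17)*(1)*2*pi*i = (12/17)*pi*i.
Summing the contributions at θ = 22/19 gives (12/17)*pi*i.


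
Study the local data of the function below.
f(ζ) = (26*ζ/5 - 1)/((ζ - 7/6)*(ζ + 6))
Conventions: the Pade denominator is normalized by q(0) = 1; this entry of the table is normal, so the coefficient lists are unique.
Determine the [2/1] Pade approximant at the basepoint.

Taylor coefficients needed (expand at 0): a_0 = 1/7, a_1 = -947/1470, a_2 = -26203/61740, a_3 = -998531/2593080.
Write the denominator as Q(ζ) = 1 + q1*ζ. Requiring Q*f - P = O(ζ^4) with deg P <= 2 kills the coefficients of ζ^3..ζ^3 in Q*f:
  ζ^3: a_3 + q1*a_2 = 0, i.e. -998531/2593080 + (-26203/61740)*q1 = 0.
Solving this linear system: q1 = -998531/1100526.
The numerator is Q*f truncated at degree 2: P0 = a_0 = 1/7; P1 = a_1 + q1*a_0 = -101384/131015; P2 = a_2 + q1*a_1 = 20976/131015.

The Pade approximant has numerator coefficients [1/7, -101384/131015, 20976/131015]; denominator coefficients [1, -998531/1100526].


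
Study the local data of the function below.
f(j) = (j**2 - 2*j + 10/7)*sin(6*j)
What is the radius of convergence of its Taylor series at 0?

The radius of convergence is infinite.

The factor sin(6*j) is entire and contributes no finite singular point.
The polynomial part has no poles.
No finite singular points: the Taylor series at 0 converges everywhere.


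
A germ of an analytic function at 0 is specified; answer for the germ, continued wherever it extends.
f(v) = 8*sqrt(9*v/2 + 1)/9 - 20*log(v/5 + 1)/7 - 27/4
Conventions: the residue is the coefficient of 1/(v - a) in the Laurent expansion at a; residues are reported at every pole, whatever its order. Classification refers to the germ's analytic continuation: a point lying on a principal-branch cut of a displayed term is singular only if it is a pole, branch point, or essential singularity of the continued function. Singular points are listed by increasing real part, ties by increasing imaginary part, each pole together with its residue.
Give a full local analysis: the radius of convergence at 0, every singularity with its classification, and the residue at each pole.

Radius of convergence at 0: 2/9.
At -5: a logarithmic branch point.
At -2/9: an algebraic (square-root) branch point.

Branch term (8/9)*sqrt(1 - v/(-2/9)): its argument vanishes at v = -2/9, a square-root branch point, modulus 2/9.
Branch term (-20/7)*log(1 - v/(-5)): its argument vanishes at v = -5, a logarithmic branch point, modulus 5.
The radius of convergence is the smallest modulus among the singular points: 2/9.
List the singular points by increasing real part (a conjugate pair: the negative imaginary part first).


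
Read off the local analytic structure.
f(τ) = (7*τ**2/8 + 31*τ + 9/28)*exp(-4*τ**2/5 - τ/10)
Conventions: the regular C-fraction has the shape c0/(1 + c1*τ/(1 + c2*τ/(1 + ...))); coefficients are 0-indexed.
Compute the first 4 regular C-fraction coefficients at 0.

The regular C-fraction coefficients are [9/28, -8671/90, 5189569/53820, -62035767/7437810380].

Taylor coefficients (expand at 0): a_0 = 9/28, a_1 = 8671/280, a_2 = -13891/5600, a_3 = -1383583/56000.
c0 = a_0 = 9/28. Peel one level at a time: if S = 1 + c*τ/S' with S'(0) = 1, then c is the τ-coefficient of S and S' = c*τ/(S - 1).
S_1 = c0/f = 1 + (-8671/90)*τ + (150497501/16200)*τ^2 + ...; c1 = -8671/90.
S_2 = c1*τ/(S_1 - 1) = 1 + (5189569/53820)*τ + (834036423/1037051600)*τ^2 + ...; c2 = 5189569/53820.
S_3 = c2*τ/(S_2 - 1) = 1 + (-62035767/7437810380)*τ + ...; c3 = -62035767/7437810380.


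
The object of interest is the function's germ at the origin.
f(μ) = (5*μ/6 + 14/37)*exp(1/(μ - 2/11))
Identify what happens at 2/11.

The point is an essential singularity.

The exponent 1/(μ - (2/11)) has a pole at 2/11, so exp(1/(μ - (2/11))) takes every nonzero value near it: an essential singularity (not a pole of any order).


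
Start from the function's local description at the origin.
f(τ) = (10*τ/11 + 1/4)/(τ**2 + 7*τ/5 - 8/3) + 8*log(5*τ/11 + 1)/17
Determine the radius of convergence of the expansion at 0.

The radius of convergence is -7/10 + (1/30)*sqrt(2841).

Denominator factor (τ**2 + 7*τ/5 - 8/3): discriminant 947/75, real irrational roots -7/10 + (1/30)*sqrt(2841) and -7/10 - (1/30)*sqrt(2841); poles of order 1, moduli -7/10 + (1/30)*sqrt(2841) and 7/10 + (1/30)*sqrt(2841).
Branch term (8/17)*log(1 - τ/(-11/5)): its argument vanishes at τ = -11/5, a logarithmic branch point, modulus 11/5.
The radius of convergence is the smallest modulus among the singular points: -7/10 + (1/30)*sqrt(2841).


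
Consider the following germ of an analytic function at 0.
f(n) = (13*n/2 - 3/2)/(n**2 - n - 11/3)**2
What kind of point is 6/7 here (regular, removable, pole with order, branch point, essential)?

The point is a regular point.

Denominator factors: n**2 - n - 11/3 = -557/147 at n = 6/7 — none vanishes.
So the germ continues analytically to 6/7.


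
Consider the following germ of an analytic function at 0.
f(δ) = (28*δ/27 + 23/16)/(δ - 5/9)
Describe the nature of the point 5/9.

The point is a pole of order 1.

The denominator factor δ - 5/9 vanishes at 5/9 and appears to the power 1; the numerator there equals 7829/3888, nonzero, and no other factor vanishes.
Hence a pole whose order is the multiplicity, 1.


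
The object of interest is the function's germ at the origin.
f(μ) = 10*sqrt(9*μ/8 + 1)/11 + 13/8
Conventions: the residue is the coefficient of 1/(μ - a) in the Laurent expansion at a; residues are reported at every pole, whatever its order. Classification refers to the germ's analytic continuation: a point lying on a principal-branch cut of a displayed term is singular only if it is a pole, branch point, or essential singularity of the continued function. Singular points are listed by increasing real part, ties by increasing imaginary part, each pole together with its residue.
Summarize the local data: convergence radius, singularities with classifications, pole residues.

Branch term (10/11)*sqrt(1 - μ/(-8/9)): its argument vanishes at μ = -8/9, a square-root branch point, modulus 8/9.
The radius of convergence is the smallest modulus among the singular points: 8/9.

Radius of convergence at 0: 8/9.
At -8/9: an algebraic (square-root) branch point.


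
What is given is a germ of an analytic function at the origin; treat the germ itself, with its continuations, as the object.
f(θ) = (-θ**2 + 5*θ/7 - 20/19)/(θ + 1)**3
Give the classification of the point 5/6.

Denominator factors: θ + 1 = 11/6 at θ = 5/6 — none vanishes.
So the germ continues analytically to 5/6.

The point is a regular point.


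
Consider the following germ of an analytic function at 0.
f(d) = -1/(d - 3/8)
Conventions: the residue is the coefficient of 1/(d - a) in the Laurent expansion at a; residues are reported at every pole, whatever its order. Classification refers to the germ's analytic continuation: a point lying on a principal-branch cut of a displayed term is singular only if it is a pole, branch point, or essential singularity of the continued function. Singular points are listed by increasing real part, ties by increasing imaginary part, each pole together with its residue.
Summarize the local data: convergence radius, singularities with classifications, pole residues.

Denominator factor (d - 3/8): pole of order 1 at 3/8, modulus 3/8.
The radius of convergence is the smallest modulus among the singular points: 3/8.
At the order-1 pole 3/8 set g(d) = (d - (3/8))*f(d) = -1.
Simple pole: residue = g(a) at a = 3/8, which is -1.

Radius of convergence at 0: 3/8.
At 3/8: a pole of order 1; residue -1.


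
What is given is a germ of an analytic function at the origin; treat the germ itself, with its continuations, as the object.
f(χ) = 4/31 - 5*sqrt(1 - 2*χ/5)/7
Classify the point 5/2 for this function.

The point is an algebraic (square-root) branch point.

The term (-5/7)*sqrt(1 - χ/(5/2)) has argument 1 - 5/2/(5/2) = 0 at 5/2: a square-root (algebraic, two-sheeted) branch point; the remaining terms are analytic or single-valued there.


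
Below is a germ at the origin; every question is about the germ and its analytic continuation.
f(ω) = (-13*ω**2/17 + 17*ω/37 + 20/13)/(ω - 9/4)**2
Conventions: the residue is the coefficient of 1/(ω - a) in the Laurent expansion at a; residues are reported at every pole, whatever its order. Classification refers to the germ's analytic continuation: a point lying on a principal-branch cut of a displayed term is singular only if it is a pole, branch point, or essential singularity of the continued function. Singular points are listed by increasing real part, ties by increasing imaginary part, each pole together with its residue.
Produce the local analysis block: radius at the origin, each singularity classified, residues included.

Denominator factor (ω - 9/4)^2: pole of order 2 at 9/4, modulus 9/4.
The radius of convergence is the smallest modulus among the singular points: 9/4.
At the order-2 pole 9/4 set g(ω) = (ω - (9/4))^2*f(ω) = -13*ω**2/17 + 17*ω/37 + 20/13.
Order-2 pole: residue = g'(a); g'(9/4) = -3751/1258, so the residue is -3751/1258.

Radius of convergence at 0: 9/4.
At 9/4: a pole of order 2; residue -3751/1258.


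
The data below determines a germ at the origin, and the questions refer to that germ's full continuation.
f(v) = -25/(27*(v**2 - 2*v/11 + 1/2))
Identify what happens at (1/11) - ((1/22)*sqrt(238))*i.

The point is a pole of order 1.

The denominator factor v**2 - 2*v/11 + 1/2 vanishes at (1/11) - ((1/22)*sqrt(238))*i and appears to the power 1; the numerator there equals -25/27, nonzero, and no other factor vanishes.
Hence a pole whose order is the multiplicity, 1.


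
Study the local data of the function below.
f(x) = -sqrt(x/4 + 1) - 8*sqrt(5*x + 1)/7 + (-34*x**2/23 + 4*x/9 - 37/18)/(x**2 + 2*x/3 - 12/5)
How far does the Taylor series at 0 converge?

The radius of convergence is 1/5.

Denominator factor (x**2 + 2*x/3 - 12/5): discriminant 452/45, real irrational roots -1/3 + (1/15)*sqrt(565) and -1/3 - (1/15)*sqrt(565); poles of order 1, moduli -1/3 + (1/15)*sqrt(565) and 1/3 + (1/15)*sqrt(565).
Branch term (-1)*sqrt(1 - x/(-4)): its argument vanishes at x = -4, a square-root branch point, modulus 4.
Branch term (-8/7)*sqrt(1 - x/(-1/5)): its argument vanishes at x = -1/5, a square-root branch point, modulus 1/5.
The radius of convergence is the smallest modulus among the singular points: 1/5.


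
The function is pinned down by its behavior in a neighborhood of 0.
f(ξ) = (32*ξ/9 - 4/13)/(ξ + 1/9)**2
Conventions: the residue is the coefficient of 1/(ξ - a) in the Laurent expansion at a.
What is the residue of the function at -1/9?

The residue is 32/9.

At the order-2 pole -1/9 set g(ξ) = (ξ - (-1/9))^2*f(ξ) = 32*ξ/9 - 4/13.
Order-2 pole: residue = g'(a); g'(-1/9) = 32/9, so the residue is 32/9.


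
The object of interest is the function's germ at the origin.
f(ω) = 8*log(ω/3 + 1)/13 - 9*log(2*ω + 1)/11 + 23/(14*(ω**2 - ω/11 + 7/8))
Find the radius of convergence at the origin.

Denominator factor (ω**2 - ω/11 + 7/8): discriminant -845/242, complex-conjugate roots (1/22) + ((13/44)*sqrt(10))*i and (1/22) - ((13/44)*sqrt(10))*i; poles of order 1, moduli (1/4)*sqrt(14) and (1/4)*sqrt(14).
Branch term (-9/11)*log(1 - ω/(-1/2)): its argument vanishes at ω = -1/2, a logarithmic branch point, modulus 1/2.
Branch term (8/13)*log(1 - ω/(-3)): its argument vanishes at ω = -3, a logarithmic branch point, modulus 3.
The radius of convergence is the smallest modulus among the singular points: 1/2.

The radius of convergence is 1/2.


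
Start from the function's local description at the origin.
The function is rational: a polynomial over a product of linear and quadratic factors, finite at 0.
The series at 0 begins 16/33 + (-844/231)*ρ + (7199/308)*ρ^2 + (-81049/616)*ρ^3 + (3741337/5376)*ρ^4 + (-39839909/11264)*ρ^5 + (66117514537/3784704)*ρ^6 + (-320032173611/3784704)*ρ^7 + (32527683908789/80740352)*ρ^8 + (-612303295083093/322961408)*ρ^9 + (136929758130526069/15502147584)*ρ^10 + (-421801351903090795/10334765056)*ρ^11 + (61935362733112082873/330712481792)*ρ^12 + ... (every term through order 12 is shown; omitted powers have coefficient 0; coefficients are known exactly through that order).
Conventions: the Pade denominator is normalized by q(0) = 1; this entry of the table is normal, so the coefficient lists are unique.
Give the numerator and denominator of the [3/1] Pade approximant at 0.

Taylor coefficients needed (read off): a_0 = 16/33, a_1 = -844/231, a_2 = 7199/308, a_3 = -81049/616, a_4 = 3741337/5376.
Write the denominator as Q(ρ) = 1 + q1*ρ. Requiring Q*f - P = O(ρ^5) with deg P <= 3 kills the coefficients of ρ^4..ρ^4 in Q*f:
  ρ^4: a_4 + q1*a_3 = 0, i.e. 3741337/5376 + (-81049/616)*q1 = 0.
Solving this linear system: q1 = 41154707/7780704.
The numerator is Q*f truncated at degree 3: P0 = a_0 = 16/33; P1 = a_1 + q1*a_0 = -122349187/112333914; P2 = a_2 + q1*a_1 = 1818848341/449335656; P3 = a_3 + q1*a_2 = -19036403555/2396456832.

The Pade approximant has numerator coefficients [16/33, -122349187/112333914, 1818848341/449335656, -19036403555/2396456832]; denominator coefficients [1, 41154707/7780704].


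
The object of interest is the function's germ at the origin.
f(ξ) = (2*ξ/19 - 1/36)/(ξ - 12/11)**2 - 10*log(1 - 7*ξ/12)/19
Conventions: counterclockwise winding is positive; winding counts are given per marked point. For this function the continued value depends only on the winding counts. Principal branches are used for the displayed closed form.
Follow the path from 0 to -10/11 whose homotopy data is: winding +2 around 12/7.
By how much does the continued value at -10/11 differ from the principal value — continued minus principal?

Continued minus principal equals -(40/19)*pi*i.

The rational part is single-valued and drops out of the difference; each branch term changes only by its own monodromy.
(-10/19)*log(1 - ξ/(12/7)): each positive loop around 12/7 adds 2*pi*i to the log, so winding +2 contributes (-10/19)*(2)*2*pi*i = -(40/19)*pi*i.
Summing the contributions at ξ = -10/11 gives -(40/19)*pi*i.


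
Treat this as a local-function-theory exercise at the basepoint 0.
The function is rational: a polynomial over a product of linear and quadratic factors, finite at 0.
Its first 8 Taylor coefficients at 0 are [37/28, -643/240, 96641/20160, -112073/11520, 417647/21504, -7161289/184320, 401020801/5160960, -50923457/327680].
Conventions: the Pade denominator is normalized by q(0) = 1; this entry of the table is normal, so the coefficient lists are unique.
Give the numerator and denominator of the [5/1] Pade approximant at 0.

The Pade approximant has numerator coefficients [37/28, -191511748/5263547415, -254671859/451161207, -744425434/5263547415, -78360572/2255806035, -156721144/15790642245]; denominator coefficients [1, 401020801/200516092].

Taylor coefficients needed (read off): a_0 = 37/28, a_1 = -643/240, a_2 = 96641/20160, a_3 = -112073/11520, a_4 = 417647/21504, a_5 = -7161289/184320, a_6 = 401020801/5160960.
Write the denominator as Q(ξ) = 1 + q1*ξ. Requiring Q*f - P = O(ξ^7) with deg P <= 5 kills the coefficients of ξ^6..ξ^6 in Q*f:
  ξ^6: a_6 + q1*a_5 = 0, i.e. 401020801/5160960 + (-7161289/184320)*q1 = 0.
Solving this linear system: q1 = 401020801/200516092.
The numerator is Q*f truncated at degree 5: P0 = a_0 = 37/28; P1 = a_1 + q1*a_0 = -191511748/5263547415; P2 = a_2 + q1*a_1 = -254671859/451161207; P3 = a_3 + q1*a_2 = -744425434/5263547415; P4 = a_4 + q1*a_3 = -78360572/2255806035; P5 = a_5 + q1*a_4 = -156721144/15790642245.


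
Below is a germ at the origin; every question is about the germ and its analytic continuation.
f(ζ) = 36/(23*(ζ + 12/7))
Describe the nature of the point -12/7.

The denominator factor ζ + 12/7 vanishes at -12/7 and appears to the power 1; the numerator there equals 36/23, nonzero, and no other factor vanishes.
Hence a pole whose order is the multiplicity, 1.

The point is a pole of order 1.


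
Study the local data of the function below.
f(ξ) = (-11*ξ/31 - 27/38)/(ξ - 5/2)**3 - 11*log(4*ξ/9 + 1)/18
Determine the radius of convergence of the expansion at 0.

The radius of convergence is 9/4.

Denominator factor (ξ - 5/2)^3: pole of order 3 at 5/2, modulus 5/2.
Branch term (-11/18)*log(1 - ξ/(-9/4)): its argument vanishes at ξ = -9/4, a logarithmic branch point, modulus 9/4.
The radius of convergence is the smallest modulus among the singular points: 9/4.


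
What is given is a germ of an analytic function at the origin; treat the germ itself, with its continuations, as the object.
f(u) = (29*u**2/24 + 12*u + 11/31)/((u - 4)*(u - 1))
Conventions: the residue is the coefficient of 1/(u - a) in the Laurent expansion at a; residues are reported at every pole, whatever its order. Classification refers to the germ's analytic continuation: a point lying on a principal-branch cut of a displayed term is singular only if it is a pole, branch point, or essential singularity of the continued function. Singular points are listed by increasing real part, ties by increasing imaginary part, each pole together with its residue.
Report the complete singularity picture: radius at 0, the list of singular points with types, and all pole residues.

Denominator factor (u - 1): pole of order 1 at 1, modulus 1.
Denominator factor (u - 4): pole of order 1 at 4, modulus 4.
The radius of convergence is the smallest modulus among the singular points: 1.
At the order-1 pole 1 set g(u) = (u - (1))*f(u) = (29*u**2/24 + 12*u + 11/31)/(u - 4).
Simple pole: residue = g(a) at a = 1, which is -10091/2232.
At the order-1 pole 4 set g(u) = (u - (4))*f(u) = (29*u**2/24 + 12*u + 11/31)/(u - 1).
Simple pole: residue = g(a) at a = 4, which is 6295/279.
List the singular points by increasing real part (a conjugate pair: the negative imaginary part first).

Radius of convergence at 0: 1.
At 1: a pole of order 1; residue -10091/2232.
At 4: a pole of order 1; residue 6295/279.


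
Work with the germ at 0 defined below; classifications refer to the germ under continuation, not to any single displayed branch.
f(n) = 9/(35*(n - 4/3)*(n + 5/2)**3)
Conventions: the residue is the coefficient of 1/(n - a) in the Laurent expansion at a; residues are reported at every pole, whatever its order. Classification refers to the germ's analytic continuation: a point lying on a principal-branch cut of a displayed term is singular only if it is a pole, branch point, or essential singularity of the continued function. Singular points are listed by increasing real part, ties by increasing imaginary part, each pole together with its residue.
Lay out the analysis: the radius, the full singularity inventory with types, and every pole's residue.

Denominator factor (n + 5/2)^3: pole of order 3 at -5/2, modulus 5/2.
Denominator factor (n - 4/3): pole of order 1 at 4/3, modulus 4/3.
The radius of convergence is the smallest modulus among the singular points: 4/3.
At the order-3 pole -5/2 set g(n) = (n - (-5/2))^3*f(n) = 9/(35*(n - 4/3)).
Order-3 pole: residue = g''(a)/2; g''(-5/2) = -3888/425845, so the residue is -1944/425845.
At the order-1 pole 4/3 set g(n) = (n - (4/3))*f(n) = 9/(35*(n + 5/2)**3).
Simple pole: residue = g(a) at a = 4/3, which is 1944/425845.
List the singular points by increasing real part (a conjugate pair: the negative imaginary part first).

Radius of convergence at 0: 4/3.
At -5/2: a pole of order 3; residue -1944/425845.
At 4/3: a pole of order 1; residue 1944/425845.


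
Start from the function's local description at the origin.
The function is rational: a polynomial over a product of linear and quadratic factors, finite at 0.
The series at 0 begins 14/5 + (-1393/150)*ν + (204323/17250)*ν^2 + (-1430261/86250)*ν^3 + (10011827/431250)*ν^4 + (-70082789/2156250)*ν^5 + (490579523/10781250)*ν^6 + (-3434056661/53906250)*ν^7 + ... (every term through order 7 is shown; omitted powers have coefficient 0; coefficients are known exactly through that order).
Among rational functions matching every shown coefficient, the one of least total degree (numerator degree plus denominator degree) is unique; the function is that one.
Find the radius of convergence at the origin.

The radius of convergence is 5/7.

No rational of total degree below 3 reproduces all 8 coefficients; solving the [2/1] Pade equations on them gives f(ν) = (-19*ν**2/23 - 23*ν/6 + 2)/(ν + 5/7), whose expansion matches every shown term.
Denominator factor (ν + 5/7): pole of order 1 at -5/7, modulus 5/7.
The radius of convergence is the smallest modulus among the singular points: 5/7.


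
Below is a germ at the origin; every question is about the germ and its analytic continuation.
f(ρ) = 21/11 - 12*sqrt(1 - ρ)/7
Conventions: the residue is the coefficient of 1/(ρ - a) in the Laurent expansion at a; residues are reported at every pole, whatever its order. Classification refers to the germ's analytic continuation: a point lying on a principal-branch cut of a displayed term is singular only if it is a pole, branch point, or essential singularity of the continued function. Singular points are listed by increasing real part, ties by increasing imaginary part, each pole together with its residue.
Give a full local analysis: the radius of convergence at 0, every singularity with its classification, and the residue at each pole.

Branch term (-12/7)*sqrt(1 - ρ/(1)): its argument vanishes at ρ = 1, a square-root branch point, modulus 1.
The radius of convergence is the smallest modulus among the singular points: 1.

Radius of convergence at 0: 1.
At 1: an algebraic (square-root) branch point.


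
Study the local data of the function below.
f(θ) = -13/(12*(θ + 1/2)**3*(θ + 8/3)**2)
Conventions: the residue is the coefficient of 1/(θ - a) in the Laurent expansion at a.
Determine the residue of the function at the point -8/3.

At the order-2 pole -8/3 set g(θ) = (θ - (-8/3))^2*f(θ) = -13/(12*(θ + 1/2)**3).
Order-2 pole: residue = g'(a); g'(-8/3) = 324/2197, so the residue is 324/2197.

The residue is 324/2197.


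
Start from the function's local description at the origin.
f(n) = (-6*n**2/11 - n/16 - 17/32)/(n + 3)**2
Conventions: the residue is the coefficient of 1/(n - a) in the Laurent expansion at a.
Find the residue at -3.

At the order-2 pole -3 set g(n) = (n - (-3))^2*f(n) = -6*n**2/11 - n/16 - 17/32.
Order-2 pole: residue = g'(a); g'(-3) = 565/176, so the residue is 565/176.

The residue is 565/176.


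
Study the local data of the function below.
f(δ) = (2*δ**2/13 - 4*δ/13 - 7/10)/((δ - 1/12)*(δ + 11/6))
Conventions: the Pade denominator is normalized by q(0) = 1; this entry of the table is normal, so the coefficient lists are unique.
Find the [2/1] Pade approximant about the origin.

Taylor coefficients needed (expand at 0): a_0 = 252/55, a_1 = 428616/7865, a_2 = 56513088/86515, a_3 = 1492022592/190333.
Write the denominator as Q(δ) = 1 + q1*δ. Requiring Q*f - P = O(δ^4) with deg P <= 2 kills the coefficients of δ^3..δ^3 in Q*f:
  δ^3: a_3 + q1*a_2 = 0, i.e. 1492022592/190333 + (56513088/86515)*q1 = 0.
Solving this linear system: q1 = -12951585/1079243.
The numerator is Q*f truncated at degree 2: P0 = a_0 = 252/55; P1 = a_1 + q1*a_0 = -34235532/70150795; P2 = a_2 + q1*a_1 = -54445896/70150795.

The Pade approximant has numerator coefficients [252/55, -34235532/70150795, -54445896/70150795]; denominator coefficients [1, -12951585/1079243].


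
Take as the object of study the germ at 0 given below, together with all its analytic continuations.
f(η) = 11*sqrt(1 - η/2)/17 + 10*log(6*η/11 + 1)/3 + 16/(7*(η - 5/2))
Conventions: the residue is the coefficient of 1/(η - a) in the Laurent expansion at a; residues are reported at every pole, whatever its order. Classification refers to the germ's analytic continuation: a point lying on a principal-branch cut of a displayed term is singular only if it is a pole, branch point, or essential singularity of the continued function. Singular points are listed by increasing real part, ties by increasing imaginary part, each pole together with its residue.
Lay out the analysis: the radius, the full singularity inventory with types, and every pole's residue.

Denominator factor (η - 5/2): pole of order 1 at 5/2, modulus 5/2.
Branch term (10/3)*log(1 - η/(-11/6)): its argument vanishes at η = -11/6, a logarithmic branch point, modulus 11/6.
Branch term (11/17)*sqrt(1 - η/(2)): its argument vanishes at η = 2, a square-root branch point, modulus 2.
The radius of convergence is the smallest modulus among the singular points: 11/6.
The branch terms are analytic at 5/2 and contribute nothing to the residue; only the rational part matters.
At the order-1 pole 5/2 set g(η) = (η - (5/2))*(rational part) = 16/7.
Simple pole: residue = g(a) at a = 5/2, which is 16/7.
List the singular points by increasing real part (a conjugate pair: the negative imaginary part first).

Radius of convergence at 0: 11/6.
At -11/6: a logarithmic branch point.
At 2: an algebraic (square-root) branch point.
At 5/2: a pole of order 1; residue 16/7.


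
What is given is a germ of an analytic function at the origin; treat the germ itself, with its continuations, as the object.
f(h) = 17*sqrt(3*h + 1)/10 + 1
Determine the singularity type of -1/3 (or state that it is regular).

The term (17/10)*sqrt(1 - h/(-1/3)) has argument 1 - -1/3/(-1/3) = 0 at -1/3: a square-root (algebraic, two-sheeted) branch point; the remaining terms are analytic or single-valued there.

The point is an algebraic (square-root) branch point.


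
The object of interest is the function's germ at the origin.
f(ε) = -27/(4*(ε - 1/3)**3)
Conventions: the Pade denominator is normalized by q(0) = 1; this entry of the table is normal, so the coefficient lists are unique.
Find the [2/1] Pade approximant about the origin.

The Pade approximant has numerator coefficients [729/4, 729, 6561/4]; denominator coefficients [1, -5].

Taylor coefficients needed (expand at 0): a_0 = 729/4, a_1 = 6561/4, a_2 = 19683/2, a_3 = 98415/2.
Write the denominator as Q(ε) = 1 + q1*ε. Requiring Q*f - P = O(ε^4) with deg P <= 2 kills the coefficients of ε^3..ε^3 in Q*f:
  ε^3: a_3 + q1*a_2 = 0, i.e. 98415/2 + (19683/2)*q1 = 0.
Solving this linear system: q1 = -5.
The numerator is Q*f truncated at degree 2: P0 = a_0 = 729/4; P1 = a_1 + q1*a_0 = 729; P2 = a_2 + q1*a_1 = 6561/4.


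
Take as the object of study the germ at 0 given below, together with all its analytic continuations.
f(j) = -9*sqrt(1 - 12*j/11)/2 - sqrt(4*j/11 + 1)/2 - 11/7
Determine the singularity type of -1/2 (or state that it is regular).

The point is a regular point.

There is no denominator, hence no pole anywhere.
Branch term sqrt(1 - j/(11/12)): argument at -1/2 is 17/11, nonzero, so -1/2 is not its branch point (a point on a principal cut is still regular for the continued germ).
Branch term sqrt(1 - j/(-11/4)): argument at -1/2 is 9/11, nonzero, so -1/2 is not its branch point (a point on a principal cut is still regular for the continued germ).
So the germ continues analytically to -1/2.


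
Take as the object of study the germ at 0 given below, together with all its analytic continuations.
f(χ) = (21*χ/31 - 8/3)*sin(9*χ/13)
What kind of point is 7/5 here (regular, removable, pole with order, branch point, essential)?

There is no denominator, hence no pole anywhere.
The factor sin(9*χ/13) is entire.
So the germ continues analytically to 7/5.

The point is a regular point.


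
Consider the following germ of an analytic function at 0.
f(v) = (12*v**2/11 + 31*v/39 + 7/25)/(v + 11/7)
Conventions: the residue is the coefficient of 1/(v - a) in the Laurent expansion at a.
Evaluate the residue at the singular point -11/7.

At the order-1 pole -11/7 set g(v) = (v - (-11/7))*f(v) = 12*v**2/11 + 31*v/39 + 7/25.
Simple pole: residue = g(a) at a = -11/7, which is 82402/47775.

The residue is 82402/47775.


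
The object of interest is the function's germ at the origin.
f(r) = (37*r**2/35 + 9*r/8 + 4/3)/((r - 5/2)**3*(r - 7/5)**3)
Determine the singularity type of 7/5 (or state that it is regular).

The point is a pole of order 3.

The denominator factor r - 7/5 vanishes at 7/5 and appears to the power 3; the numerator there equals 14941/3000, nonzero, and no other factor vanishes.
Hence a pole whose order is the multiplicity, 3.


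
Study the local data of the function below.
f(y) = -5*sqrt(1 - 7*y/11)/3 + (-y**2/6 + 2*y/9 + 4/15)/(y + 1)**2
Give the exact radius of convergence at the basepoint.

The radius of convergence is 1.

Denominator factor (y + 1)^2: pole of order 2 at -1, modulus 1.
Branch term (-5/3)*sqrt(1 - y/(11/7)): its argument vanishes at y = 11/7, a square-root branch point, modulus 11/7.
The radius of convergence is the smallest modulus among the singular points: 1.


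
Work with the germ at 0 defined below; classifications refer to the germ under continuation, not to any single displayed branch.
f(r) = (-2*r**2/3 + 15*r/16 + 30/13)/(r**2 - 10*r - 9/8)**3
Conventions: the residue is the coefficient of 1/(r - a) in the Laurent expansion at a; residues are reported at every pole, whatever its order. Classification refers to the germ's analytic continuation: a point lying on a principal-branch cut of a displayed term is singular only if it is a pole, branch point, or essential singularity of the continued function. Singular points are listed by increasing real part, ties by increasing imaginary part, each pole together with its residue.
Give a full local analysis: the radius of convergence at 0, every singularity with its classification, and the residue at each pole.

Radius of convergence at 0: -5 + (1/4)*sqrt(418).
At 5 - (1/4)*sqrt(418): a pole of order 3; residue (7237/712087662)*sqrt(418).
At 5 + (1/4)*sqrt(418): a pole of order 3; residue -(7237/712087662)*sqrt(418).

Denominator factor (r**2 - 10*r - 9/8)^3: discriminant 209/2, real irrational roots 5 + (1/4)*sqrt(418) and 5 - (1/4)*sqrt(418); poles of order 3, moduli 5 + (1/4)*sqrt(418) and -5 + (1/4)*sqrt(418).
The radius of convergence is the smallest modulus among the singular points: -5 + (1/4)*sqrt(418).
The factor r**2 - 10*r - 9/8 splits as (r - a)(r - a') with a = 5 - (1/4)*sqrt(418), a' = 5 + (1/4)*sqrt(418). At the order-3 pole a set g(r) = (r - a)^3*f(r) = [-2*r**2/3 + 15*r/16 + 30/13] / (r - a')^3.
Order-3 pole: residue = g''(a)/2; g''(5 - (1/4)*sqrt(418)) = (7237/356043831)*sqrt(418), so the residue is (7237/712087662)*sqrt(418).
The factor r**2 - 10*r - 9/8 splits as (r - a)(r - a') with a = 5 + (1/4)*sqrt(418), a' = 5 - (1/4)*sqrt(418). At the order-3 pole a set g(r) = (r - a)^3*f(r) = [-2*r**2/3 + 15*r/16 + 30/13] / (r - a')^3.
Order-3 pole: residue = g''(a)/2; g''(5 + (1/4)*sqrt(418)) = -(7237/356043831)*sqrt(418), so the residue is -(7237/712087662)*sqrt(418).
List the singular points by increasing real part (a conjugate pair: the negative imaginary part first).


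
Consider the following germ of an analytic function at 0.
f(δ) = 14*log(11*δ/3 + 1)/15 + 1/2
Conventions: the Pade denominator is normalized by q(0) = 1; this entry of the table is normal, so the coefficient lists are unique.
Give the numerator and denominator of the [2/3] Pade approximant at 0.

Taylor coefficients needed (expand at 0): a_0 = 1/2, a_1 = 154/45, a_2 = -847/135, a_3 = 18634/1215, a_4 = -102487/2430, a_5 = 2254714/18225.
Write the denominator as Q(δ) = 1 + q1*δ + q2*δ^2 + q3*δ^3. Requiring Q*f - P = O(δ^6) with deg P <= 2 kills the coefficients of δ^3..δ^5 in Q*f:
  δ^3: a_3 + q1*a_2 + q2*a_1 + q3*a_0 = 0, i.e. 18634/1215 + (-847/135)*q1 + (154/45)*q2 + (1/2)*q3 = 0.
  δ^4: a_4 + q1*a_3 + q2*a_2 + q3*a_1 = 0, i.e. -102487/2430 + (18634/1215)*q1 + (-847/135)*q2 + (154/45)*q3 = 0.
  δ^5: a_5 + q1*a_4 + q2*a_3 + q3*a_2 = 0, i.e. 2254714/18225 + (-102487/2430)*q1 + (18634/1215)*q2 + (-847/135)*q3 = 0.
Solving this linear system: q1 = 566/135, q2 = 2651/810, q3 = -1694/3645.
The numerator is Q*f truncated at degree 2: P0 = a_0 = 1/2; P1 = a_1 + q1*a_0 = 149/27; P2 = a_2 + q1*a_1 + q2*a_0 = 235961/24300.

The Pade approximant has numerator coefficients [1/2, 149/27, 235961/24300]; denominator coefficients [1, 566/135, 2651/810, -1694/3645].


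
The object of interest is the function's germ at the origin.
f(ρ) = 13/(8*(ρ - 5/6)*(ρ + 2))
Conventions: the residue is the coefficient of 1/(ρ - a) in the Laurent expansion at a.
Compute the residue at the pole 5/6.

The residue is 39/68.

At the order-1 pole 5/6 set g(ρ) = (ρ - (5/6))*f(ρ) = 13/(8*(ρ + 2)).
Simple pole: residue = g(a) at a = 5/6, which is 39/68.


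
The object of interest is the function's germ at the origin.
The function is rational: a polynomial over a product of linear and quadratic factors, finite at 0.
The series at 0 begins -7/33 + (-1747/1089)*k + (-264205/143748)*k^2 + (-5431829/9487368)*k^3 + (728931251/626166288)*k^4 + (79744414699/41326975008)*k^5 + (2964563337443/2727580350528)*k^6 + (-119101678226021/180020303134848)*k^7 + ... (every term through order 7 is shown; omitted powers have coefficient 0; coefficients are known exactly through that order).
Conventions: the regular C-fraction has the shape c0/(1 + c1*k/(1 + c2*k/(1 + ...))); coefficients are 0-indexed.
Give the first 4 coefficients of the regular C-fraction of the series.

The regular C-fraction coefficients are [-7/33, -1747/231, 313897/48916, -326701837/2193512236].

Taylor coefficients (read off): a_0 = -7/33, a_1 = -1747/1089, a_2 = -264205/143748, a_3 = -5431829/9487368.
c0 = a_0 = -7/33. Peel one level at a time: if S = 1 + c*k/S' with S'(0) = 1, then c is the k-coefficient of S and S' = c*k/(S - 1).
S_1 = c0/f = 1 + (-1747/231)*k + (313897/6468)*k^2 + ...; c1 = -1747/231.
S_2 = c1*k/(S_1 - 1) = 1 + (313897/48916)*k + (46671691/48832144)*k^2 + ...; c2 = 313897/48916.
S_3 = c2*k/(S_2 - 1) = 1 + (-326701837/2193512236)*k + ...; c3 = -326701837/2193512236.


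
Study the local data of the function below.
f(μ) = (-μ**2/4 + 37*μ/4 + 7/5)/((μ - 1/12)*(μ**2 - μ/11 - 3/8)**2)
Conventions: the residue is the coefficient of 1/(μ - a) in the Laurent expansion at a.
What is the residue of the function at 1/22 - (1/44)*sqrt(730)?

The residue is -13605966/1770125 + (7445581209/18865992250)*sqrt(730).

The factor μ**2 - μ/11 - 3/8 splits as (μ - a)(μ - a') with a = 1/22 - (1/44)*sqrt(730), a' = 1/22 + (1/44)*sqrt(730). At the order-2 pole a set g(μ) = (μ - a)^2*f(μ) = [(-μ**2/4 + 37*μ/4 + 7/5)/(μ - 1/12)] / (μ - a')^2.
Order-2 pole: residue = g'(a); g'(1/22 - (1/44)*sqrt(730)) = -13605966/1770125 + (7445581209/18865992250)*sqrt(730), so the residue is -13605966/1770125 + (7445581209/18865992250)*sqrt(730).


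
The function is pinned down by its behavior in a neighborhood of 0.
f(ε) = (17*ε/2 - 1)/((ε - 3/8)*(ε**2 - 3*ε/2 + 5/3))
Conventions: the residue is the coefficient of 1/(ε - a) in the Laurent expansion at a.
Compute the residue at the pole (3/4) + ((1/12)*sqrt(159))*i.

The factor ε**2 - 3*ε/2 + 5/3 splits as (ε - a)(ε - a') with a = (3/4) + ((1/12)*sqrt(159))*i, a' = (3/4) - ((1/12)*sqrt(159))*i. At the order-1 pole a set g(ε) = (ε - a)*f(ε) = [(17*ε/2 - 1)/(ε - 3/8)] / (ε - a').
Simple pole: residue = g(a) at a = (3/4) + ((1/12)*sqrt(159))*i, which is (-210/239) - ((4378/12667)*sqrt(159))*i.

The residue is (-210/239) - ((4378/12667)*sqrt(159))*i.


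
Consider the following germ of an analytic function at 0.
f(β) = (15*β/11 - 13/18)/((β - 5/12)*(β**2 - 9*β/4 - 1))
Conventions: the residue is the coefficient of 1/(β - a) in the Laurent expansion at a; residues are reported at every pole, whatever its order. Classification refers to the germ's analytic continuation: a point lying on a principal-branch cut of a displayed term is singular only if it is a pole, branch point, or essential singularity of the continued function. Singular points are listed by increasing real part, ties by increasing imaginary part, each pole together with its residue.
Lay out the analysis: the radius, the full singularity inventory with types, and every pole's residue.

Denominator factor (β - 5/12): pole of order 1 at 5/12, modulus 5/12.
Denominator factor (β**2 - 9*β/4 - 1): discriminant 145/16, real irrational roots 9/8 + (1/8)*sqrt(145) and 9/8 - (1/8)*sqrt(145); poles of order 1, moduli 9/8 + (1/8)*sqrt(145) and -9/8 + (1/8)*sqrt(145).
The radius of convergence is the smallest modulus among the singular points: -9/8 + (1/8)*sqrt(145).
The factor β**2 - 9*β/4 - 1 splits as (β - a)(β - a') with a = 9/8 - (1/8)*sqrt(145), a' = 9/8 + (1/8)*sqrt(145). At the order-1 pole a set g(β) = (β - a)*f(β) = [(15*β/11 - 13/18)/(β - 5/12)] / (β - a').
Simple pole: residue = g(a) at a = 9/8 - (1/8)*sqrt(145), which is -61/1397 - (23897/607695)*sqrt(145).
At the order-1 pole 5/12 set g(β) = (β - (5/12))*f(β) = (15*β/11 - 13/18)/(β**2 - 9*β/4 - 1).
Simple pole: residue = g(a) at a = 5/12, which is 122/1397.
The factor β**2 - 9*β/4 - 1 splits as (β - a)(β - a') with a = 9/8 + (1/8)*sqrt(145), a' = 9/8 - (1/8)*sqrt(145). At the order-1 pole a set g(β) = (β - a)*f(β) = [(15*β/11 - 13/18)/(β - 5/12)] / (β - a').
Simple pole: residue = g(a) at a = 9/8 + (1/8)*sqrt(145), which is -61/1397 + (23897/607695)*sqrt(145).
List the singular points by increasing real part (a conjugate pair: the negative imaginary part first).

Radius of convergence at 0: -9/8 + (1/8)*sqrt(145).
At 9/8 - (1/8)*sqrt(145): a pole of order 1; residue -61/1397 - (23897/607695)*sqrt(145).
At 5/12: a pole of order 1; residue 122/1397.
At 9/8 + (1/8)*sqrt(145): a pole of order 1; residue -61/1397 + (23897/607695)*sqrt(145).


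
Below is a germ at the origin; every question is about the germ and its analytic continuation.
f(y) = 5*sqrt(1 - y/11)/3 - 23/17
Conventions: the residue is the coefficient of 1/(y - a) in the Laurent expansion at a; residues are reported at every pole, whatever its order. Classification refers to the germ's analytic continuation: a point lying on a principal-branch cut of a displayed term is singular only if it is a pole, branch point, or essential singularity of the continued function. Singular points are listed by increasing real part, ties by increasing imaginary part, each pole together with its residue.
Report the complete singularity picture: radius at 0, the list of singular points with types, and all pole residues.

Branch term (5/3)*sqrt(1 - y/(11)): its argument vanishes at y = 11, a square-root branch point, modulus 11.
The radius of convergence is the smallest modulus among the singular points: 11.

Radius of convergence at 0: 11.
At 11: an algebraic (square-root) branch point.


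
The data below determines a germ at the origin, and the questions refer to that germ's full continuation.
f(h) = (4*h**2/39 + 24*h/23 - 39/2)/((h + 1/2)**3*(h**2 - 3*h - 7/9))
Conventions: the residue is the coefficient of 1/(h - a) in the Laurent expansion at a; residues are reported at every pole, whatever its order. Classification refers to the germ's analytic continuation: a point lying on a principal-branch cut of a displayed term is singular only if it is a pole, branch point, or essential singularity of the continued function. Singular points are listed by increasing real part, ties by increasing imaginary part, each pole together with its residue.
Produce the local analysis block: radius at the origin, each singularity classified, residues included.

Denominator factor (h + 1/2)^3: pole of order 3 at -1/2, modulus 1/2.
Denominator factor (h**2 - 3*h - 7/9): discriminant 109/9, real irrational roots 3/2 + (1/6)*sqrt(109) and 3/2 - (1/6)*sqrt(109); poles of order 1, moduli 3/2 + (1/6)*sqrt(109) and -3/2 + (1/6)*sqrt(109).
The radius of convergence is the smallest modulus among the singular points: -3/2 + (1/6)*sqrt(109).
At the order-3 pole -1/2 set g(h) = (h - (-1/2))^3*f(h) = (4*h**2/39 + 24*h/23 - 39/2)/(h**2 - 3*h - 7/9).
Order-3 pole: residue = g''(a)/2; g''(-1/2) = -8279155536/12819625, so the residue is -4139577768/12819625.
The factor h**2 - 3*h - 7/9 splits as (h - a)(h - a') with a = 3/2 - (1/6)*sqrt(109), a' = 3/2 + (1/6)*sqrt(109). At the order-1 pole a set g(h) = (h - a)*f(h) = [(4*h**2/39 + 24*h/23 - 39/2)/(h + 1/2)**3] / (h - a').
Simple pole: residue = g(a) at a = 3/2 - (1/6)*sqrt(109), which is 2069788884/12819625 + (21620288448/1397339125)*sqrt(109).
The factor h**2 - 3*h - 7/9 splits as (h - a)(h - a') with a = 3/2 + (1/6)*sqrt(109), a' = 3/2 - (1/6)*sqrt(109). At the order-1 pole a set g(h) = (h - a)*f(h) = [(4*h**2/39 + 24*h/23 - 39/2)/(h + 1/2)**3] / (h - a').
Simple pole: residue = g(a) at a = 3/2 + (1/6)*sqrt(109), which is 2069788884/12819625 - (21620288448/1397339125)*sqrt(109).
List the singular points by increasing real part (a conjugate pair: the negative imaginary part first).

Radius of convergence at 0: -3/2 + (1/6)*sqrt(109).
At -1/2: a pole of order 3; residue -4139577768/12819625.
At 3/2 - (1/6)*sqrt(109): a pole of order 1; residue 2069788884/12819625 + (21620288448/1397339125)*sqrt(109).
At 3/2 + (1/6)*sqrt(109): a pole of order 1; residue 2069788884/12819625 - (21620288448/1397339125)*sqrt(109).
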